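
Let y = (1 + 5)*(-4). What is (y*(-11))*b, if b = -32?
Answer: -8448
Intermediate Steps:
y = -24 (y = 6*(-4) = -24)
(y*(-11))*b = -24*(-11)*(-32) = 264*(-32) = -8448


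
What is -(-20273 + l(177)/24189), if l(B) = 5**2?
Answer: 490383572/24189 ≈ 20273.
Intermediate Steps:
l(B) = 25
-(-20273 + l(177)/24189) = -(-20273 + 25/24189) = -1*(-490383572/24189) = 490383572/24189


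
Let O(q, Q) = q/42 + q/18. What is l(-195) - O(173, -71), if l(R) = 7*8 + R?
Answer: -9622/63 ≈ -152.73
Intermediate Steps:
O(q, Q) = 5*q/63 (O(q, Q) = q*(1/42) + q*(1/18) = q/42 + q/18 = 5*q/63)
l(R) = 56 + R
l(-195) - O(173, -71) = (56 - 195) - 5*173/63 = -139 - 1*865/63 = -139 - 865/63 = -9622/63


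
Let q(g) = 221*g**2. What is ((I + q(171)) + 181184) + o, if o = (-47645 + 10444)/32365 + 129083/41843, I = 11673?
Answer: 9012687487740862/1354248695 ≈ 6.6551e+6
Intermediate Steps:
o = 2621169852/1354248695 (o = -37201*1/32365 + 129083*(1/41843) = -37201/32365 + 129083/41843 = 2621169852/1354248695 ≈ 1.9355)
((I + q(171)) + 181184) + o = ((11673 + 221*171**2) + 181184) + 2621169852/1354248695 = ((11673 + 221*29241) + 181184) + 2621169852/1354248695 = ((11673 + 6462261) + 181184) + 2621169852/1354248695 = (6473934 + 181184) + 2621169852/1354248695 = 6655118 + 2621169852/1354248695 = 9012687487740862/1354248695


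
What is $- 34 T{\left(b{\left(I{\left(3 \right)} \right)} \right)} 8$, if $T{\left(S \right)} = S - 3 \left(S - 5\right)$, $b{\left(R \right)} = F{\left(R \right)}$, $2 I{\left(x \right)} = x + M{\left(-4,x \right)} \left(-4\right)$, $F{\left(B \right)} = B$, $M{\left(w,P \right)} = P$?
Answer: $-6528$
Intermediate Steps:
$I{\left(x \right)} = - \frac{3 x}{2}$ ($I{\left(x \right)} = \frac{x + x \left(-4\right)}{2} = \frac{x - 4 x}{2} = \frac{\left(-3\right) x}{2} = - \frac{3 x}{2}$)
$b{\left(R \right)} = R$
$T{\left(S \right)} = 15 - 2 S$ ($T{\left(S \right)} = S - 3 \left(-5 + S\right) = S - \left(-15 + 3 S\right) = 15 - 2 S$)
$- 34 T{\left(b{\left(I{\left(3 \right)} \right)} \right)} 8 = - 34 \left(15 - 2 \left(\left(- \frac{3}{2}\right) 3\right)\right) 8 = - 34 \left(15 - -9\right) 8 = - 34 \left(15 + 9\right) 8 = \left(-34\right) 24 \cdot 8 = \left(-816\right) 8 = -6528$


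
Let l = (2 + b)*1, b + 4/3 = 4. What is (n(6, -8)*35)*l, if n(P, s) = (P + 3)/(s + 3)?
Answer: -294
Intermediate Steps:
b = 8/3 (b = -4/3 + 4 = 8/3 ≈ 2.6667)
l = 14/3 (l = (2 + 8/3)*1 = (14/3)*1 = 14/3 ≈ 4.6667)
n(P, s) = (3 + P)/(3 + s)
(n(6, -8)*35)*l = (((3 + 6)/(3 - 8))*35)*(14/3) = ((9/(-5))*35)*(14/3) = (-1/5*9*35)*(14/3) = -9/5*35*(14/3) = -63*14/3 = -294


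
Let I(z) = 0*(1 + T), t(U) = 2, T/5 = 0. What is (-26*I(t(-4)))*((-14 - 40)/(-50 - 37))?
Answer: 0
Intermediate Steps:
T = 0 (T = 5*0 = 0)
I(z) = 0 (I(z) = 0*(1 + 0) = 0*1 = 0)
(-26*I(t(-4)))*((-14 - 40)/(-50 - 37)) = (-26*0)*((-14 - 40)/(-50 - 37)) = 0*(-54/(-87)) = 0*(-54*(-1/87)) = 0*(18/29) = 0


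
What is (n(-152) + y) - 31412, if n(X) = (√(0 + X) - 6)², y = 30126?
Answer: -1402 - 24*I*√38 ≈ -1402.0 - 147.95*I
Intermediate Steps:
n(X) = (-6 + √X)² (n(X) = (√X - 6)² = (-6 + √X)²)
(n(-152) + y) - 31412 = ((-6 + √(-152))² + 30126) - 31412 = ((-6 + 2*I*√38)² + 30126) - 31412 = (30126 + (-6 + 2*I*√38)²) - 31412 = -1286 + (-6 + 2*I*√38)²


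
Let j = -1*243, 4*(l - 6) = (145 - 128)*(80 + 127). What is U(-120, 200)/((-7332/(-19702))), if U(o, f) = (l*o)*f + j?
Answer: -69804983931/1222 ≈ -5.7124e+7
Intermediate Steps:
l = 3543/4 (l = 6 + ((145 - 128)*(80 + 127))/4 = 6 + (17*207)/4 = 6 + (¼)*3519 = 6 + 3519/4 = 3543/4 ≈ 885.75)
j = -243
U(o, f) = -243 + 3543*f*o/4 (U(o, f) = (3543*o/4)*f - 243 = 3543*f*o/4 - 243 = -243 + 3543*f*o/4)
U(-120, 200)/((-7332/(-19702))) = (-243 + (3543/4)*200*(-120))/((-7332/(-19702))) = (-243 - 21258000)/((-7332*(-1/19702))) = -21258243/3666/9851 = -21258243*9851/3666 = -69804983931/1222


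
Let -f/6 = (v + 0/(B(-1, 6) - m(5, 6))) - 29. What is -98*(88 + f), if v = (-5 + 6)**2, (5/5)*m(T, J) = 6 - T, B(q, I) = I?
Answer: -25088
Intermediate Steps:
m(T, J) = 6 - T
v = 1 (v = 1**2 = 1)
f = 168 (f = -6*((1 + 0/(6 - (6 - 1*5))) - 29) = -6*((1 + 0/(6 - (6 - 5))) - 29) = -6*((1 + 0/(6 - 1*1)) - 29) = -6*((1 + 0/(6 - 1)) - 29) = -6*((1 + 0/5) - 29) = -6*((1 + 0*(1/5)) - 29) = -6*((1 + 0) - 29) = -6*(1 - 29) = -6*(-28) = 168)
-98*(88 + f) = -98*(88 + 168) = -98*256 = -25088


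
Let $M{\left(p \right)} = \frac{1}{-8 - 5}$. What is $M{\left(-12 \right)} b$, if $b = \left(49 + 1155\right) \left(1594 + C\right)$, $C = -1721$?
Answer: $\frac{152908}{13} \approx 11762.0$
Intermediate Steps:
$M{\left(p \right)} = - \frac{1}{13}$ ($M{\left(p \right)} = \frac{1}{-13} = - \frac{1}{13}$)
$b = -152908$ ($b = \left(49 + 1155\right) \left(1594 - 1721\right) = 1204 \left(-127\right) = -152908$)
$M{\left(-12 \right)} b = \left(- \frac{1}{13}\right) \left(-152908\right) = \frac{152908}{13}$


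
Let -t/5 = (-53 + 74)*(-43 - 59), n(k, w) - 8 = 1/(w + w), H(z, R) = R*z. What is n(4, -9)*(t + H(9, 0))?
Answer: 85085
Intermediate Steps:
n(k, w) = 8 + 1/(2*w) (n(k, w) = 8 + 1/(w + w) = 8 + 1/(2*w))
t = 10710 (t = -5*(-53 + 74)*(-43 - 59) = -105*(-102) = -5*(-2142) = 10710)
n(4, -9)*(t + H(9, 0)) = (8 + (½)/(-9))*(10710 + 0*9) = (8 + (½)*(-⅑))*(10710 + 0) = (8 - 1/18)*10710 = (143/18)*10710 = 85085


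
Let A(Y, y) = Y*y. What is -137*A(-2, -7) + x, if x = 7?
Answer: -1911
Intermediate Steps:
-137*A(-2, -7) + x = -(-274)*(-7) + 7 = -137*14 + 7 = -1918 + 7 = -1911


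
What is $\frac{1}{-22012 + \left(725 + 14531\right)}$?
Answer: $- \frac{1}{6756} \approx -0.00014802$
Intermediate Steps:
$\frac{1}{-22012 + \left(725 + 14531\right)} = \frac{1}{-22012 + 15256} = \frac{1}{-6756} = - \frac{1}{6756}$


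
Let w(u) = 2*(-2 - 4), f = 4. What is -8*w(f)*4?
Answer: 384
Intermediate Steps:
w(u) = -12 (w(u) = 2*(-6) = -12)
-8*w(f)*4 = -8*(-12)*4 = 96*4 = 384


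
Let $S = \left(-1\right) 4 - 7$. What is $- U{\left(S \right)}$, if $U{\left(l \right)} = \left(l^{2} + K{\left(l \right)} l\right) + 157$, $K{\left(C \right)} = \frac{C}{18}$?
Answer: $- \frac{5125}{18} \approx -284.72$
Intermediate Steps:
$K{\left(C \right)} = \frac{C}{18}$ ($K{\left(C \right)} = C \frac{1}{18} = \frac{C}{18}$)
$S = -11$ ($S = -4 - 7 = -11$)
$U{\left(l \right)} = 157 + \frac{19 l^{2}}{18}$ ($U{\left(l \right)} = \left(l^{2} + \frac{l}{18} l\right) + 157 = \left(l^{2} + \frac{l^{2}}{18}\right) + 157 = \frac{19 l^{2}}{18} + 157 = 157 + \frac{19 l^{2}}{18}$)
$- U{\left(S \right)} = - (157 + \frac{19 \left(-11\right)^{2}}{18}) = - (157 + \frac{19}{18} \cdot 121) = - (157 + \frac{2299}{18}) = \left(-1\right) \frac{5125}{18} = - \frac{5125}{18}$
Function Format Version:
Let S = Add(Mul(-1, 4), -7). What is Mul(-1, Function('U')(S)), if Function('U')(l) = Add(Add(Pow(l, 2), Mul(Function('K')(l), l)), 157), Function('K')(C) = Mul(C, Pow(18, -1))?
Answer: Rational(-5125, 18) ≈ -284.72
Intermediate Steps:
Function('K')(C) = Mul(Rational(1, 18), C) (Function('K')(C) = Mul(C, Rational(1, 18)) = Mul(Rational(1, 18), C))
S = -11 (S = Add(-4, -7) = -11)
Function('U')(l) = Add(157, Mul(Rational(19, 18), Pow(l, 2))) (Function('U')(l) = Add(Add(Pow(l, 2), Mul(Mul(Rational(1, 18), l), l)), 157) = Add(Add(Pow(l, 2), Mul(Rational(1, 18), Pow(l, 2))), 157) = Add(Mul(Rational(19, 18), Pow(l, 2)), 157) = Add(157, Mul(Rational(19, 18), Pow(l, 2))))
Mul(-1, Function('U')(S)) = Mul(-1, Add(157, Mul(Rational(19, 18), Pow(-11, 2)))) = Mul(-1, Add(157, Mul(Rational(19, 18), 121))) = Mul(-1, Add(157, Rational(2299, 18))) = Mul(-1, Rational(5125, 18)) = Rational(-5125, 18)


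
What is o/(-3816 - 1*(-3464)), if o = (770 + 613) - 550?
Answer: -833/352 ≈ -2.3665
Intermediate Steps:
o = 833 (o = 1383 - 550 = 833)
o/(-3816 - 1*(-3464)) = 833/(-3816 - 1*(-3464)) = 833/(-3816 + 3464) = 833/(-352) = 833*(-1/352) = -833/352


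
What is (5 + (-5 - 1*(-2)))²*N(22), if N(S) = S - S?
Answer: 0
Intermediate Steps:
N(S) = 0
(5 + (-5 - 1*(-2)))²*N(22) = (5 + (-5 - 1*(-2)))²*0 = (5 + (-5 + 2))²*0 = (5 - 3)²*0 = 2²*0 = 4*0 = 0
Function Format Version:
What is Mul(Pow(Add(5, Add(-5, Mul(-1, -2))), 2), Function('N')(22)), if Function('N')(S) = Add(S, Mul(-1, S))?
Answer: 0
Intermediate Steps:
Function('N')(S) = 0
Mul(Pow(Add(5, Add(-5, Mul(-1, -2))), 2), Function('N')(22)) = Mul(Pow(Add(5, Add(-5, Mul(-1, -2))), 2), 0) = Mul(Pow(Add(5, Add(-5, 2)), 2), 0) = Mul(Pow(Add(5, -3), 2), 0) = Mul(Pow(2, 2), 0) = Mul(4, 0) = 0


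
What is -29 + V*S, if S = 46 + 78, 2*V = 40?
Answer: 2451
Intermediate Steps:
V = 20 (V = (½)*40 = 20)
S = 124
-29 + V*S = -29 + 20*124 = -29 + 2480 = 2451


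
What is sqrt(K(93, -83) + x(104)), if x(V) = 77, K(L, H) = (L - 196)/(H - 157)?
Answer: sqrt(278745)/60 ≈ 8.7994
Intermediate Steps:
K(L, H) = (-196 + L)/(-157 + H)
sqrt(K(93, -83) + x(104)) = sqrt((-196 + 93)/(-157 - 83) + 77) = sqrt(-103/(-240) + 77) = sqrt(-1/240*(-103) + 77) = sqrt(103/240 + 77) = sqrt(18583/240) = sqrt(278745)/60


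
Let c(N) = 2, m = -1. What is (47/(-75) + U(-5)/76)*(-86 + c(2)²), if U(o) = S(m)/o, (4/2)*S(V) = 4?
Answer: 73841/1425 ≈ 51.818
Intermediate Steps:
S(V) = 2 (S(V) = (½)*4 = 2)
U(o) = 2/o
(47/(-75) + U(-5)/76)*(-86 + c(2)²) = (47/(-75) + (2/(-5))/76)*(-86 + 2²) = (47*(-1/75) + (2*(-⅕))*(1/76))*(-86 + 4) = (-47/75 - ⅖*1/76)*(-82) = (-47/75 - 1/190)*(-82) = -1801/2850*(-82) = 73841/1425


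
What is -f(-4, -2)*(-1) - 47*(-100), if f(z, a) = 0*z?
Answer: 4700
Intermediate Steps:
f(z, a) = 0
-f(-4, -2)*(-1) - 47*(-100) = -1*0*(-1) - 47*(-100) = 0*(-1) + 4700 = 0 + 4700 = 4700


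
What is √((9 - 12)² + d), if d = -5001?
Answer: 8*I*√78 ≈ 70.654*I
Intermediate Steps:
√((9 - 12)² + d) = √((9 - 12)² - 5001) = √((-3)² - 5001) = √(9 - 5001) = √(-4992) = 8*I*√78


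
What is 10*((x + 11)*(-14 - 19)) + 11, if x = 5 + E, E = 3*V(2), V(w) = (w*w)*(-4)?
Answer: 10571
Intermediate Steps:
V(w) = -4*w² (V(w) = w²*(-4) = -4*w²)
E = -48 (E = 3*(-4*2²) = 3*(-4*4) = 3*(-16) = -48)
x = -43 (x = 5 - 48 = -43)
10*((x + 11)*(-14 - 19)) + 11 = 10*((-43 + 11)*(-14 - 19)) + 11 = 10*(-32*(-33)) + 11 = 10*1056 + 11 = 10560 + 11 = 10571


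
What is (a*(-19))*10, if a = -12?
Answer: 2280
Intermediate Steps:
(a*(-19))*10 = -12*(-19)*10 = 228*10 = 2280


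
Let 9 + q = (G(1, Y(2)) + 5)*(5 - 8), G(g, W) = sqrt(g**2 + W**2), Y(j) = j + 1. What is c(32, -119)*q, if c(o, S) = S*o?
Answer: 91392 + 11424*sqrt(10) ≈ 1.2752e+5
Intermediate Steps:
Y(j) = 1 + j
G(g, W) = sqrt(W**2 + g**2)
q = -24 - 3*sqrt(10) (q = -9 + (sqrt((1 + 2)**2 + 1**2) + 5)*(5 - 8) = -9 + (sqrt(3**2 + 1) + 5)*(-3) = -9 + (sqrt(9 + 1) + 5)*(-3) = -9 + (sqrt(10) + 5)*(-3) = -9 + (5 + sqrt(10))*(-3) = -9 + (-15 - 3*sqrt(10)) = -24 - 3*sqrt(10) ≈ -33.487)
c(32, -119)*q = (-119*32)*(-24 - 3*sqrt(10)) = -3808*(-24 - 3*sqrt(10)) = 91392 + 11424*sqrt(10)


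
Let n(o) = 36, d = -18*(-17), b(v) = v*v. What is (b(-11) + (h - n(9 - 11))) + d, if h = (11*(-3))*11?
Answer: 28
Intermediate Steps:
h = -363 (h = -33*11 = -363)
b(v) = v²
d = 306
(b(-11) + (h - n(9 - 11))) + d = ((-11)² + (-363 - 1*36)) + 306 = (121 + (-363 - 36)) + 306 = (121 - 399) + 306 = -278 + 306 = 28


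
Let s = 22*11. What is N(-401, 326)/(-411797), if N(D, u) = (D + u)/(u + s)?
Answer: 75/233900696 ≈ 3.2065e-7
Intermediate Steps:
s = 242
N(D, u) = (D + u)/(242 + u) (N(D, u) = (D + u)/(u + 242) = (D + u)/(242 + u))
N(-401, 326)/(-411797) = ((-401 + 326)/(242 + 326))/(-411797) = (-75/568)*(-1/411797) = ((1/568)*(-75))*(-1/411797) = -75/568*(-1/411797) = 75/233900696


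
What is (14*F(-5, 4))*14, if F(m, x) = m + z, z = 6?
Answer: 196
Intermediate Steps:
F(m, x) = 6 + m (F(m, x) = m + 6 = 6 + m)
(14*F(-5, 4))*14 = (14*(6 - 5))*14 = (14*1)*14 = 14*14 = 196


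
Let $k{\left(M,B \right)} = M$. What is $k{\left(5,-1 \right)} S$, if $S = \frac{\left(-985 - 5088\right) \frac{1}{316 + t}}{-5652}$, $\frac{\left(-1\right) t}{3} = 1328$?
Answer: $- \frac{30365}{20731536} \approx -0.0014647$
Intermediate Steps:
$t = -3984$ ($t = \left(-3\right) 1328 = -3984$)
$S = - \frac{6073}{20731536}$ ($S = \frac{\left(-985 - 5088\right) \frac{1}{316 - 3984}}{-5652} = - \frac{6073}{-3668} \left(- \frac{1}{5652}\right) = \left(-6073\right) \left(- \frac{1}{3668}\right) \left(- \frac{1}{5652}\right) = \frac{6073}{3668} \left(- \frac{1}{5652}\right) = - \frac{6073}{20731536} \approx -0.00029294$)
$k{\left(5,-1 \right)} S = 5 \left(- \frac{6073}{20731536}\right) = - \frac{30365}{20731536}$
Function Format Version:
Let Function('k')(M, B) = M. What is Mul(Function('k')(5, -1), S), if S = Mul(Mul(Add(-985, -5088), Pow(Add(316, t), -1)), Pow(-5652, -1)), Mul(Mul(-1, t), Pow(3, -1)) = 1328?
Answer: Rational(-30365, 20731536) ≈ -0.0014647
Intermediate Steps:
t = -3984 (t = Mul(-3, 1328) = -3984)
S = Rational(-6073, 20731536) (S = Mul(Mul(Add(-985, -5088), Pow(Add(316, -3984), -1)), Pow(-5652, -1)) = Mul(Mul(-6073, Pow(-3668, -1)), Rational(-1, 5652)) = Mul(Mul(-6073, Rational(-1, 3668)), Rational(-1, 5652)) = Mul(Rational(6073, 3668), Rational(-1, 5652)) = Rational(-6073, 20731536) ≈ -0.00029294)
Mul(Function('k')(5, -1), S) = Mul(5, Rational(-6073, 20731536)) = Rational(-30365, 20731536)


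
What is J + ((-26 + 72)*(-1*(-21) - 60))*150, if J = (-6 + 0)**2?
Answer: -269064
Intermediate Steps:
J = 36 (J = (-6)**2 = 36)
J + ((-26 + 72)*(-1*(-21) - 60))*150 = 36 + ((-26 + 72)*(-1*(-21) - 60))*150 = 36 + (46*(21 - 60))*150 = 36 + (46*(-39))*150 = 36 - 1794*150 = 36 - 269100 = -269064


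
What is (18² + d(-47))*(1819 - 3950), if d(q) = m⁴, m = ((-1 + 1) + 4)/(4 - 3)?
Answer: -1235980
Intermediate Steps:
m = 4 (m = (0 + 4)/1 = 4*1 = 4)
d(q) = 256 (d(q) = 4⁴ = 256)
(18² + d(-47))*(1819 - 3950) = (18² + 256)*(1819 - 3950) = (324 + 256)*(-2131) = 580*(-2131) = -1235980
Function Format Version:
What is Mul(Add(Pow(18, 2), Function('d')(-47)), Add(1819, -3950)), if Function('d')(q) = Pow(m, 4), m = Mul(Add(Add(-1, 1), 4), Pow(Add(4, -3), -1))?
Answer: -1235980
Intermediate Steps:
m = 4 (m = Mul(Add(0, 4), Pow(1, -1)) = Mul(4, 1) = 4)
Function('d')(q) = 256 (Function('d')(q) = Pow(4, 4) = 256)
Mul(Add(Pow(18, 2), Function('d')(-47)), Add(1819, -3950)) = Mul(Add(Pow(18, 2), 256), Add(1819, -3950)) = Mul(Add(324, 256), -2131) = Mul(580, -2131) = -1235980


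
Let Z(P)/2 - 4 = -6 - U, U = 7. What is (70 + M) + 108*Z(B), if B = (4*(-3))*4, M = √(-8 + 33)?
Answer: -1869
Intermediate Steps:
M = 5 (M = √25 = 5)
B = -48 (B = -12*4 = -48)
Z(P) = -18 (Z(P) = 8 + 2*(-6 - 1*7) = 8 + 2*(-6 - 7) = 8 + 2*(-13) = 8 - 26 = -18)
(70 + M) + 108*Z(B) = (70 + 5) + 108*(-18) = 75 - 1944 = -1869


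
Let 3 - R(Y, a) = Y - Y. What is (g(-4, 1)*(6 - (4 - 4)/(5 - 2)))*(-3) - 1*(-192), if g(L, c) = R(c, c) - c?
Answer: 156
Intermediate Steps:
R(Y, a) = 3 (R(Y, a) = 3 - (Y - Y) = 3 - 1*0 = 3 + 0 = 3)
g(L, c) = 3 - c
(g(-4, 1)*(6 - (4 - 4)/(5 - 2)))*(-3) - 1*(-192) = ((3 - 1*1)*(6 - (4 - 4)/(5 - 2)))*(-3) - 1*(-192) = ((3 - 1)*(6 - 0/3))*(-3) + 192 = (2*(6 - 0/3))*(-3) + 192 = (2*(6 - 1*0))*(-3) + 192 = (2*(6 + 0))*(-3) + 192 = (2*6)*(-3) + 192 = 12*(-3) + 192 = -36 + 192 = 156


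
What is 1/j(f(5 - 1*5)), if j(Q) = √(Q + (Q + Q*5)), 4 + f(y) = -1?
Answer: -I*√35/35 ≈ -0.16903*I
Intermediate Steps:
f(y) = -5 (f(y) = -4 - 1 = -5)
j(Q) = √7*√Q (j(Q) = √(Q + (Q + 5*Q)) = √(Q + 6*Q) = √(7*Q) = √7*√Q)
1/j(f(5 - 1*5)) = 1/(√7*√(-5)) = 1/(√7*(I*√5)) = 1/(I*√35) = -I*√35/35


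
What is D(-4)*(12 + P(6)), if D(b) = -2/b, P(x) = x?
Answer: 9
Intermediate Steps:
D(-4)*(12 + P(6)) = (-2/(-4))*(12 + 6) = -2*(-¼)*18 = (½)*18 = 9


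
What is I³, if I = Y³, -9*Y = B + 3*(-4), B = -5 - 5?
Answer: 1207269217792/387420489 ≈ 3116.2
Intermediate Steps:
B = -10
Y = 22/9 (Y = -(-10 + 3*(-4))/9 = -(-10 - 12)/9 = -⅑*(-22) = 22/9 ≈ 2.4444)
I = 10648/729 (I = (22/9)³ = 10648/729 ≈ 14.606)
I³ = (10648/729)³ = 1207269217792/387420489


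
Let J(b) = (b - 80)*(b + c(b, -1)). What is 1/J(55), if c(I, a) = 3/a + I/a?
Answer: 1/75 ≈ 0.013333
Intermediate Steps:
J(b) = 240 - 3*b (J(b) = (b - 80)*(b + (3 + b)/(-1)) = (-80 + b)*(b - (3 + b)) = (-80 + b)*(b + (-3 - b)) = (-80 + b)*(-3) = 240 - 3*b)
1/J(55) = 1/(240 - 3*55) = 1/(240 - 165) = 1/75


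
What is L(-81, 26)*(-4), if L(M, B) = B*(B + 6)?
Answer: -3328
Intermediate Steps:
L(M, B) = B*(6 + B)
L(-81, 26)*(-4) = (26*(6 + 26))*(-4) = (26*32)*(-4) = 832*(-4) = -3328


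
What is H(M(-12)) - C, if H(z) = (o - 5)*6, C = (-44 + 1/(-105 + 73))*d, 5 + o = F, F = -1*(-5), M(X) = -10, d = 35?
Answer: 48355/32 ≈ 1511.1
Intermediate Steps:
F = 5
o = 0 (o = -5 + 5 = 0)
C = -49315/32 (C = (-44 + 1/(-105 + 73))*35 = (-44 + 1/(-32))*35 = (-44 - 1/32)*35 = -1409/32*35 = -49315/32 ≈ -1541.1)
H(z) = -30 (H(z) = (0 - 5)*6 = -5*6 = -30)
H(M(-12)) - C = -30 - 1*(-49315/32) = -30 + 49315/32 = 48355/32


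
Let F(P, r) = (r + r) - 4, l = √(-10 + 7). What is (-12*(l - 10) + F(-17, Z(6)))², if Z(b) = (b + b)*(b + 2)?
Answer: 94432 - 7392*I*√3 ≈ 94432.0 - 12803.0*I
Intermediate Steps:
l = I*√3 (l = √(-3) = I*√3 ≈ 1.732*I)
Z(b) = 2*b*(2 + b) (Z(b) = (2*b)*(2 + b) = 2*b*(2 + b))
F(P, r) = -4 + 2*r (F(P, r) = 2*r - 4 = -4 + 2*r)
(-12*(l - 10) + F(-17, Z(6)))² = (-12*(I*√3 - 10) + (-4 + 2*(2*6*(2 + 6))))² = (-12*(-10 + I*√3) + (-4 + 2*(2*6*8)))² = ((120 - 12*I*√3) + (-4 + 2*96))² = ((120 - 12*I*√3) + (-4 + 192))² = ((120 - 12*I*√3) + 188)² = (308 - 12*I*√3)²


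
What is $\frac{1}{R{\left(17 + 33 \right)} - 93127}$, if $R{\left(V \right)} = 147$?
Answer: $- \frac{1}{92980} \approx -1.0755 \cdot 10^{-5}$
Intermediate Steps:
$\frac{1}{R{\left(17 + 33 \right)} - 93127} = \frac{1}{147 - 93127} = \frac{1}{-92980} = - \frac{1}{92980}$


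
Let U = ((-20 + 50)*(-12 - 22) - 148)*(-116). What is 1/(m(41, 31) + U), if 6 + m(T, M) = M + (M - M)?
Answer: 1/135513 ≈ 7.3794e-6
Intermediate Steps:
m(T, M) = -6 + M (m(T, M) = -6 + (M + (M - M)) = -6 + (M + 0) = -6 + M)
U = 135488 (U = (30*(-34) - 148)*(-116) = (-1020 - 148)*(-116) = -1168*(-116) = 135488)
1/(m(41, 31) + U) = 1/((-6 + 31) + 135488) = 1/(25 + 135488) = 1/135513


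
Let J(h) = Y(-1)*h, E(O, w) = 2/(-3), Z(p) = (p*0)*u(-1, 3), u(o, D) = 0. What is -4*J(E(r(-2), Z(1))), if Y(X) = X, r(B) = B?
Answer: -8/3 ≈ -2.6667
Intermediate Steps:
Z(p) = 0 (Z(p) = (p*0)*0 = 0*0 = 0)
E(O, w) = -2/3 (E(O, w) = 2*(-1/3) = -2/3)
J(h) = -h
-4*J(E(r(-2), Z(1))) = -(-4)*(-2)/3 = -4*2/3 = -8/3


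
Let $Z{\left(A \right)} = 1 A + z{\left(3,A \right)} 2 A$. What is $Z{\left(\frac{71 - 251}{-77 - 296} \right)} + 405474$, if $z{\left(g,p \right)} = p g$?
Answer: $\frac{56413453686}{139129} \approx 4.0548 \cdot 10^{5}$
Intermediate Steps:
$z{\left(g,p \right)} = g p$
$Z{\left(A \right)} = A + 6 A^{2}$ ($Z{\left(A \right)} = 1 A + 3 A 2 A = A + 6 A A = A + 6 A^{2}$)
$Z{\left(\frac{71 - 251}{-77 - 296} \right)} + 405474 = \frac{71 - 251}{-77 - 296} \left(1 + 6 \frac{71 - 251}{-77 - 296}\right) + 405474 = - \frac{180}{-373} \left(1 + 6 \left(- \frac{180}{-373}\right)\right) + 405474 = \left(-180\right) \left(- \frac{1}{373}\right) \left(1 + 6 \left(\left(-180\right) \left(- \frac{1}{373}\right)\right)\right) + 405474 = \frac{180 \left(1 + 6 \cdot \frac{180}{373}\right)}{373} + 405474 = \frac{180 \left(1 + \frac{1080}{373}\right)}{373} + 405474 = \frac{180}{373} \cdot \frac{1453}{373} + 405474 = \frac{261540}{139129} + 405474 = \frac{56413453686}{139129}$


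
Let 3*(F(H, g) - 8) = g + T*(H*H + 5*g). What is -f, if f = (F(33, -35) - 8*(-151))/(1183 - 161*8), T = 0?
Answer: 3613/315 ≈ 11.470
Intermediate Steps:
F(H, g) = 8 + g/3 (F(H, g) = 8 + (g + 0*(H*H + 5*g))/3 = 8 + (g + 0*(H² + 5*g))/3 = 8 + (g + 0)/3 = 8 + g/3)
f = -3613/315 (f = ((8 + (⅓)*(-35)) - 8*(-151))/(1183 - 161*8) = ((8 - 35/3) + 1208)/(1183 - 1288) = (-11/3 + 1208)/(-105) = (3613/3)*(-1/105) = -3613/315 ≈ -11.470)
-f = -1*(-3613/315) = 3613/315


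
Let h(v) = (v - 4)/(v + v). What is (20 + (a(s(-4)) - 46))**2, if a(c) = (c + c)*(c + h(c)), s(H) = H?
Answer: 4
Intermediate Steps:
h(v) = (-4 + v)/(2*v) (h(v) = (-4 + v)/((2*v)) = (-4 + v)*(1/(2*v)) = (-4 + v)/(2*v))
a(c) = 2*c*(c + (-4 + c)/(2*c)) (a(c) = (c + c)*(c + (-4 + c)/(2*c)) = (2*c)*(c + (-4 + c)/(2*c)) = 2*c*(c + (-4 + c)/(2*c)))
(20 + (a(s(-4)) - 46))**2 = (20 + ((-4 - 4 + 2*(-4)**2) - 46))**2 = (20 + ((-4 - 4 + 2*16) - 46))**2 = (20 + ((-4 - 4 + 32) - 46))**2 = (20 + (24 - 46))**2 = (20 - 22)**2 = (-2)**2 = 4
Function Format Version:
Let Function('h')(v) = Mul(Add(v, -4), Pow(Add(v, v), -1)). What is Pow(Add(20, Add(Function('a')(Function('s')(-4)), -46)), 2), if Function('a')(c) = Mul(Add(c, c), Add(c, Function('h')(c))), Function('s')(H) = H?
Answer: 4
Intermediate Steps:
Function('h')(v) = Mul(Rational(1, 2), Pow(v, -1), Add(-4, v)) (Function('h')(v) = Mul(Add(-4, v), Pow(Mul(2, v), -1)) = Mul(Add(-4, v), Mul(Rational(1, 2), Pow(v, -1))) = Mul(Rational(1, 2), Pow(v, -1), Add(-4, v)))
Function('a')(c) = Mul(2, c, Add(c, Mul(Rational(1, 2), Pow(c, -1), Add(-4, c)))) (Function('a')(c) = Mul(Add(c, c), Add(c, Mul(Rational(1, 2), Pow(c, -1), Add(-4, c)))) = Mul(Mul(2, c), Add(c, Mul(Rational(1, 2), Pow(c, -1), Add(-4, c)))) = Mul(2, c, Add(c, Mul(Rational(1, 2), Pow(c, -1), Add(-4, c)))))
Pow(Add(20, Add(Function('a')(Function('s')(-4)), -46)), 2) = Pow(Add(20, Add(Add(-4, -4, Mul(2, Pow(-4, 2))), -46)), 2) = Pow(Add(20, Add(Add(-4, -4, Mul(2, 16)), -46)), 2) = Pow(Add(20, Add(Add(-4, -4, 32), -46)), 2) = Pow(Add(20, Add(24, -46)), 2) = Pow(Add(20, -22), 2) = Pow(-2, 2) = 4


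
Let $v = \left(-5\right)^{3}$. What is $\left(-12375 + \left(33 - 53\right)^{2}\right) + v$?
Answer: $-12100$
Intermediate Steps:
$v = -125$
$\left(-12375 + \left(33 - 53\right)^{2}\right) + v = \left(-12375 + \left(33 - 53\right)^{2}\right) - 125 = \left(-12375 + \left(-20\right)^{2}\right) - 125 = \left(-12375 + 400\right) - 125 = -11975 - 125 = -12100$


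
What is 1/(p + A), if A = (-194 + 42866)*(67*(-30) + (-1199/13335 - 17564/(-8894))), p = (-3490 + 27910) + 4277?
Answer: -22235/1904685465133 ≈ -1.1674e-8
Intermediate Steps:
p = 28697 (p = 24420 + 4277 = 28697)
A = -1905323542928/22235 (A = 42672*(-2010 + (-1199*1/13335 - 17564*(-1/8894))) = 42672*(-2010 + (-1199/13335 + 8782/4447)) = 42672*(-2010 + 111776017/59300745) = 42672*(-119082721433/59300745) = -1905323542928/22235 ≈ -8.5690e+7)
1/(p + A) = 1/(28697 - 1905323542928/22235) = 1/(-1904685465133/22235) = -22235/1904685465133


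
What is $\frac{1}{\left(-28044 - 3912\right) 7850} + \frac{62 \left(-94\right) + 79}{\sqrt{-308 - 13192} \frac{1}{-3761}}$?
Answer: $- \frac{1}{250854600} - \frac{21621989 i \sqrt{15}}{450} \approx -3.9864 \cdot 10^{-9} - 1.8609 \cdot 10^{5} i$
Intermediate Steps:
$\frac{1}{\left(-28044 - 3912\right) 7850} + \frac{62 \left(-94\right) + 79}{\sqrt{-308 - 13192} \frac{1}{-3761}} = \frac{1}{-31956} \cdot \frac{1}{7850} + \frac{-5828 + 79}{\sqrt{-13500} \left(- \frac{1}{3761}\right)} = \left(- \frac{1}{31956}\right) \frac{1}{7850} - \frac{5749}{30 i \sqrt{15} \left(- \frac{1}{3761}\right)} = - \frac{1}{250854600} - \frac{5749}{\left(- \frac{30}{3761}\right) i \sqrt{15}} = - \frac{1}{250854600} - 5749 \frac{3761 i \sqrt{15}}{450} = - \frac{1}{250854600} - \frac{21621989 i \sqrt{15}}{450}$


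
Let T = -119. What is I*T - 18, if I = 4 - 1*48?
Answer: 5218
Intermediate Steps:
I = -44 (I = 4 - 48 = -44)
I*T - 18 = -44*(-119) - 18 = 5236 - 18 = 5218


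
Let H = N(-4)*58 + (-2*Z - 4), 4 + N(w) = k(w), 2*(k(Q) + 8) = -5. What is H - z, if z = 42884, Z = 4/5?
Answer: -218653/5 ≈ -43731.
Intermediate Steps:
k(Q) = -21/2 (k(Q) = -8 + (1/2)*(-5) = -8 - 5/2 = -21/2)
N(w) = -29/2 (N(w) = -4 - 21/2 = -29/2)
Z = 4/5 (Z = 4*(1/5) = 4/5 ≈ 0.80000)
H = -4233/5 (H = -29/2*58 + (-2*4/5 - 4) = -841 + (-8/5 - 4) = -841 - 28/5 = -4233/5 ≈ -846.60)
H - z = -4233/5 - 1*42884 = -4233/5 - 42884 = -218653/5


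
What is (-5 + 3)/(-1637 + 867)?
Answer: 1/385 ≈ 0.0025974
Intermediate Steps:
(-5 + 3)/(-1637 + 867) = -2/(-770) = -1/770*(-2) = 1/385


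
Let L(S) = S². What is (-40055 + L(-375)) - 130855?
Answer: -30285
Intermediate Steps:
(-40055 + L(-375)) - 130855 = (-40055 + (-375)²) - 130855 = (-40055 + 140625) - 130855 = 100570 - 130855 = -30285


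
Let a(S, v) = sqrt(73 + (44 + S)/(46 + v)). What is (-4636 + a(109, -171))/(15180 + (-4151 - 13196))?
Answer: 4636/2167 - 2*sqrt(11215)/54175 ≈ 2.1355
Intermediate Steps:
a(S, v) = sqrt(73 + (44 + S)/(46 + v))
(-4636 + a(109, -171))/(15180 + (-4151 - 13196)) = (-4636 + sqrt((3402 + 109 + 73*(-171))/(46 - 171)))/(15180 + (-4151 - 13196)) = (-4636 + sqrt((3402 + 109 - 12483)/(-125)))/(15180 - 17347) = (-4636 + sqrt(-1/125*(-8972)))/(-2167) = (-4636 + sqrt(8972/125))*(-1/2167) = (-4636 + 2*sqrt(11215)/25)*(-1/2167) = 4636/2167 - 2*sqrt(11215)/54175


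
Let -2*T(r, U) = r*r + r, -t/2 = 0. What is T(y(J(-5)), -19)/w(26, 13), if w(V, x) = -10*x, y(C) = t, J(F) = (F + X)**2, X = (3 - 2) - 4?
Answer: 0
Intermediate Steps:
X = -3 (X = 1 - 4 = -3)
J(F) = (-3 + F)**2 (J(F) = (F - 3)**2 = (-3 + F)**2)
t = 0 (t = -2*0 = 0)
y(C) = 0
T(r, U) = -r/2 - r**2/2 (T(r, U) = -(r*r + r)/2 = -(r**2 + r)/2 = -(r + r**2)/2 = -r/2 - r**2/2)
T(y(J(-5)), -19)/w(26, 13) = (-1/2*0*(1 + 0))/((-10*13)) = -1/2*0*1/(-130) = 0*(-1/130) = 0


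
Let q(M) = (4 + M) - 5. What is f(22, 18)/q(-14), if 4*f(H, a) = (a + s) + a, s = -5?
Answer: -31/60 ≈ -0.51667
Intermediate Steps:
f(H, a) = -5/4 + a/2 (f(H, a) = ((a - 5) + a)/4 = ((-5 + a) + a)/4 = (-5 + 2*a)/4 = -5/4 + a/2)
q(M) = -1 + M
f(22, 18)/q(-14) = (-5/4 + (1/2)*18)/(-1 - 14) = (-5/4 + 9)/(-15) = (31/4)*(-1/15) = -31/60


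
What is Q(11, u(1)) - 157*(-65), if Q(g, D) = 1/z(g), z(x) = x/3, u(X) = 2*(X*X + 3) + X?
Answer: 112258/11 ≈ 10205.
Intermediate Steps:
u(X) = 6 + X + 2*X² (u(X) = 2*(X² + 3) + X = 2*(3 + X²) + X = (6 + 2*X²) + X = 6 + X + 2*X²)
z(x) = x/3 (z(x) = x*(⅓) = x/3)
Q(g, D) = 3/g (Q(g, D) = 1/(g/3) = 3/g)
Q(11, u(1)) - 157*(-65) = 3/11 - 157*(-65) = 3*(1/11) + 10205 = 3/11 + 10205 = 112258/11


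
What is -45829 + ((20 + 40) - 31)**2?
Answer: -44988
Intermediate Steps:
-45829 + ((20 + 40) - 31)**2 = -45829 + (60 - 31)**2 = -45829 + 29**2 = -45829 + 841 = -44988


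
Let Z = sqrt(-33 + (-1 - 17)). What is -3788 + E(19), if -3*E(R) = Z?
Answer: -3788 - I*sqrt(51)/3 ≈ -3788.0 - 2.3805*I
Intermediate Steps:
Z = I*sqrt(51) (Z = sqrt(-33 - 18) = sqrt(-51) = I*sqrt(51) ≈ 7.1414*I)
E(R) = -I*sqrt(51)/3
-3788 + E(19) = -3788 - I*sqrt(51)/3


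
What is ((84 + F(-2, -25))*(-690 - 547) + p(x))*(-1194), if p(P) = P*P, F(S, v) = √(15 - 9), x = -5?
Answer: 124036302 + 1476978*√6 ≈ 1.2765e+8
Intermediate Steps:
F(S, v) = √6
p(P) = P²
((84 + F(-2, -25))*(-690 - 547) + p(x))*(-1194) = ((84 + √6)*(-690 - 547) + (-5)²)*(-1194) = ((84 + √6)*(-1237) + 25)*(-1194) = ((-103908 - 1237*√6) + 25)*(-1194) = (-103883 - 1237*√6)*(-1194) = 124036302 + 1476978*√6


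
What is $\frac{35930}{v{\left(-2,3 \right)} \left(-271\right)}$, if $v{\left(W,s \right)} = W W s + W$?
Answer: $- \frac{3593}{271} \approx -13.258$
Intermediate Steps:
$v{\left(W,s \right)} = W + s W^{2}$ ($v{\left(W,s \right)} = W^{2} s + W = s W^{2} + W = W + s W^{2}$)
$\frac{35930}{v{\left(-2,3 \right)} \left(-271\right)} = \frac{35930}{- 2 \left(1 - 6\right) \left(-271\right)} = \frac{35930}{\left(-2\right) \left(-5\right) \left(-271\right)} = \frac{35930}{10 \left(-271\right)} = \frac{35930}{-2710} = 35930 \left(- \frac{1}{2710}\right) = - \frac{3593}{271}$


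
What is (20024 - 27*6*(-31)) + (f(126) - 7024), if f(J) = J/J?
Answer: 18023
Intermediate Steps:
f(J) = 1
(20024 - 27*6*(-31)) + (f(126) - 7024) = (20024 - 27*6*(-31)) + (1 - 7024) = (20024 - 162*(-31)) - 7023 = (20024 + 5022) - 7023 = 25046 - 7023 = 18023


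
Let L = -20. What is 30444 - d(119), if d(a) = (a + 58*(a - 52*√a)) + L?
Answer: 23443 + 3016*√119 ≈ 56344.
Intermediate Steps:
d(a) = -20 - 3016*√a + 59*a (d(a) = (a + 58*(a - 52*√a)) - 20 = (a + (-3016*√a + 58*a)) - 20 = (-3016*√a + 59*a) - 20 = -20 - 3016*√a + 59*a)
30444 - d(119) = 30444 - (-20 - 3016*√119 + 59*119) = 30444 - (-20 - 3016*√119 + 7021) = 30444 - (7001 - 3016*√119) = 30444 + (-7001 + 3016*√119) = 23443 + 3016*√119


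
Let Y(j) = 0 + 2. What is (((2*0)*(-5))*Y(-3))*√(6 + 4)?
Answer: 0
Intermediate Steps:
Y(j) = 2
(((2*0)*(-5))*Y(-3))*√(6 + 4) = (((2*0)*(-5))*2)*√(6 + 4) = ((0*(-5))*2)*√10 = (0*2)*√10 = 0*√10 = 0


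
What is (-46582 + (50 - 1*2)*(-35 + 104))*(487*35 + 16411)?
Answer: -1447641120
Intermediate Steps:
(-46582 + (50 - 1*2)*(-35 + 104))*(487*35 + 16411) = (-46582 + (50 - 2)*69)*(17045 + 16411) = (-46582 + 48*69)*33456 = (-46582 + 3312)*33456 = -43270*33456 = -1447641120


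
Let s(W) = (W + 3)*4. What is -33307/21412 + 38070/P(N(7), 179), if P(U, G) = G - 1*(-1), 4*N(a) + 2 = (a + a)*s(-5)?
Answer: 4495331/21412 ≈ 209.94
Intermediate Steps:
s(W) = 12 + 4*W (s(W) = (3 + W)*4 = 12 + 4*W)
N(a) = -1/2 - 4*a (N(a) = -1/2 + ((a + a)*(12 + 4*(-5)))/4 = -1/2 + ((2*a)*(12 - 20))/4 = -1/2 + ((2*a)*(-8))/4 = -1/2 + (-16*a)/4 = -1/2 - 4*a)
P(U, G) = 1 + G (P(U, G) = G + 1 = 1 + G)
-33307/21412 + 38070/P(N(7), 179) = -33307/21412 + 38070/(1 + 179) = -33307*1/21412 + 38070/180 = -33307/21412 + 38070*(1/180) = -33307/21412 + 423/2 = 4495331/21412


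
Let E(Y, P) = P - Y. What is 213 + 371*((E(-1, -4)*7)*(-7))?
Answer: 54750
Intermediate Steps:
213 + 371*((E(-1, -4)*7)*(-7)) = 213 + 371*(((-4 - 1*(-1))*7)*(-7)) = 213 + 371*(((-4 + 1)*7)*(-7)) = 213 + 371*(-3*7*(-7)) = 213 + 371*(-21*(-7)) = 213 + 371*147 = 213 + 54537 = 54750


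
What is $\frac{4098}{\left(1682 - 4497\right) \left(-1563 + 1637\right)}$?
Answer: $- \frac{2049}{104155} \approx -0.019673$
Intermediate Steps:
$\frac{4098}{\left(1682 - 4497\right) \left(-1563 + 1637\right)} = \frac{4098}{\left(-2815\right) 74} = \frac{4098}{-208310} = 4098 \left(- \frac{1}{208310}\right) = - \frac{2049}{104155}$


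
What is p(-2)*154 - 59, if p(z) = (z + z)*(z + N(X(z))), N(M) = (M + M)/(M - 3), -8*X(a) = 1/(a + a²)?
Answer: 8035/7 ≈ 1147.9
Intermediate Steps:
X(a) = -1/(8*(a + a²))
N(M) = 2*M/(-3 + M) (N(M) = (2*M)/(-3 + M) = 2*M/(-3 + M))
p(z) = 2*z*(z - 1/(4*z*(1 + z)*(-3 - 1/(8*z*(1 + z))))) (p(z) = (z + z)*(z + 2*(-1/(8*z*(1 + z)))/(-3 - 1/(8*z*(1 + z)))) = (2*z)*(z - 1/(4*z*(1 + z)*(-3 - 1/(8*z*(1 + z))))) = 2*z*(z - 1/(4*z*(1 + z)*(-3 - 1/(8*z*(1 + z))))))
p(-2)*154 - 59 = (2*(-2)*(2 - 2*(1 + 24*(-2)*(1 - 2)))/(1 + 24*(-2)*(1 - 2)))*154 - 59 = (2*(-2)*(2 - 2*(1 + 24*(-2)*(-1)))/(1 + 24*(-2)*(-1)))*154 - 59 = (2*(-2)*(2 - 2*(1 + 48))/(1 + 48))*154 - 59 = (2*(-2)*(2 - 2*49)/49)*154 - 59 = (2*(-2)*(1/49)*(2 - 98))*154 - 59 = (2*(-2)*(1/49)*(-96))*154 - 59 = (384/49)*154 - 59 = 8448/7 - 59 = 8035/7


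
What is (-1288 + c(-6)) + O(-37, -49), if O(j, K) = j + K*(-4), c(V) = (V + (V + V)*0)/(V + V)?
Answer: -2257/2 ≈ -1128.5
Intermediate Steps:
c(V) = ½ (c(V) = (V + (2*V)*0)/((2*V)) = (V + 0)*(1/(2*V)) = V*(1/(2*V)) = ½)
O(j, K) = j - 4*K
(-1288 + c(-6)) + O(-37, -49) = (-1288 + ½) + (-37 - 4*(-49)) = -2575/2 + (-37 + 196) = -2575/2 + 159 = -2257/2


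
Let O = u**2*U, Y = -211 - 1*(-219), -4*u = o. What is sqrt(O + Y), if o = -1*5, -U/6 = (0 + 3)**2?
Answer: I*sqrt(1222)/4 ≈ 8.7393*I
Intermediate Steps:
U = -54 (U = -6*(0 + 3)**2 = -6*3**2 = -6*9 = -54)
o = -5
u = 5/4 (u = -1/4*(-5) = 5/4 ≈ 1.2500)
Y = 8 (Y = -211 + 219 = 8)
O = -675/8 (O = (5/4)**2*(-54) = (25/16)*(-54) = -675/8 ≈ -84.375)
sqrt(O + Y) = sqrt(-675/8 + 8) = sqrt(-611/8) = I*sqrt(1222)/4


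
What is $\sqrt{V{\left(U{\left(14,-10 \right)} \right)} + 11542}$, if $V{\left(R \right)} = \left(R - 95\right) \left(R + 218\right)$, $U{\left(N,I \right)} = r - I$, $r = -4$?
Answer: $i \sqrt{8394} \approx 91.619 i$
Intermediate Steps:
$U{\left(N,I \right)} = -4 - I$
$V{\left(R \right)} = \left(-95 + R\right) \left(218 + R\right)$
$\sqrt{V{\left(U{\left(14,-10 \right)} \right)} + 11542} = \sqrt{\left(-20710 + \left(-4 - -10\right)^{2} + 123 \left(-4 - -10\right)\right) + 11542} = \sqrt{\left(-20710 + \left(-4 + 10\right)^{2} + 123 \left(-4 + 10\right)\right) + 11542} = \sqrt{\left(-20710 + 6^{2} + 123 \cdot 6\right) + 11542} = \sqrt{\left(-20710 + 36 + 738\right) + 11542} = \sqrt{-19936 + 11542} = \sqrt{-8394} = i \sqrt{8394}$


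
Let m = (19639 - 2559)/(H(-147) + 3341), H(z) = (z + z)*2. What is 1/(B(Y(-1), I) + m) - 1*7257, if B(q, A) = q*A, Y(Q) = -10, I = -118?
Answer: -23698601587/3265620 ≈ -7257.0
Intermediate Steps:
H(z) = 4*z (H(z) = (2*z)*2 = 4*z)
m = 17080/2753 (m = (19639 - 2559)/(4*(-147) + 3341) = 17080/(-588 + 3341) = 17080/2753 ≈ 6.2041)
B(q, A) = A*q
1/(B(Y(-1), I) + m) - 1*7257 = 1/(-118*(-10) + 17080/2753) - 1*7257 = 1/(1180 + 17080/2753) - 7257 = 1/(3265620/2753) - 7257 = 2753/3265620 - 7257 = -23698601587/3265620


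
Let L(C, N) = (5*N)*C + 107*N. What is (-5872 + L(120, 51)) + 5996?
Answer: 36181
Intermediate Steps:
L(C, N) = 107*N + 5*C*N (L(C, N) = 5*C*N + 107*N = 107*N + 5*C*N)
(-5872 + L(120, 51)) + 5996 = (-5872 + 51*(107 + 5*120)) + 5996 = (-5872 + 51*(107 + 600)) + 5996 = (-5872 + 51*707) + 5996 = (-5872 + 36057) + 5996 = 30185 + 5996 = 36181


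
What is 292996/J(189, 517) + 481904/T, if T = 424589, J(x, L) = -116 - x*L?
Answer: -77258692228/41537117281 ≈ -1.8600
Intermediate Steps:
J(x, L) = -116 - L*x
292996/J(189, 517) + 481904/T = 292996/(-116 - 1*517*189) + 481904/424589 = 292996/(-116 - 97713) + 481904*(1/424589) = 292996/(-97829) + 481904/424589 = 292996*(-1/97829) + 481904/424589 = -292996/97829 + 481904/424589 = -77258692228/41537117281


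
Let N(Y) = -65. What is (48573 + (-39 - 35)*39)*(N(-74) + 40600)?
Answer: 1851922545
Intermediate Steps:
(48573 + (-39 - 35)*39)*(N(-74) + 40600) = (48573 + (-39 - 35)*39)*(-65 + 40600) = (48573 - 74*39)*40535 = (48573 - 2886)*40535 = 45687*40535 = 1851922545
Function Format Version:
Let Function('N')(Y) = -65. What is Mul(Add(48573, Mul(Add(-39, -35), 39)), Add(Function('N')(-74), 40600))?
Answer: 1851922545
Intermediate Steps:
Mul(Add(48573, Mul(Add(-39, -35), 39)), Add(Function('N')(-74), 40600)) = Mul(Add(48573, Mul(Add(-39, -35), 39)), Add(-65, 40600)) = Mul(Add(48573, Mul(-74, 39)), 40535) = Mul(Add(48573, -2886), 40535) = Mul(45687, 40535) = 1851922545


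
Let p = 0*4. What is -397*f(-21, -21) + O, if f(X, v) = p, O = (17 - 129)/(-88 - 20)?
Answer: 28/27 ≈ 1.0370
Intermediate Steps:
O = 28/27 (O = -112/(-108) = -112*(-1/108) = 28/27 ≈ 1.0370)
p = 0
f(X, v) = 0
-397*f(-21, -21) + O = -397*0 + 28/27 = 0 + 28/27 = 28/27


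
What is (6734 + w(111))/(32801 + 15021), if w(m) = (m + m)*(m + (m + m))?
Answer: 40330/23911 ≈ 1.6867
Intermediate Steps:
w(m) = 6*m**2 (w(m) = (2*m)*(m + 2*m) = (2*m)*(3*m) = 6*m**2)
(6734 + w(111))/(32801 + 15021) = (6734 + 6*111**2)/(32801 + 15021) = (6734 + 6*12321)/47822 = (6734 + 73926)*(1/47822) = 80660*(1/47822) = 40330/23911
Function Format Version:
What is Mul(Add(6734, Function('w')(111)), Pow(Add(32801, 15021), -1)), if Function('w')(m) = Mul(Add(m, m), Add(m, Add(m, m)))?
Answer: Rational(40330, 23911) ≈ 1.6867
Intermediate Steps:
Function('w')(m) = Mul(6, Pow(m, 2)) (Function('w')(m) = Mul(Mul(2, m), Add(m, Mul(2, m))) = Mul(Mul(2, m), Mul(3, m)) = Mul(6, Pow(m, 2)))
Mul(Add(6734, Function('w')(111)), Pow(Add(32801, 15021), -1)) = Mul(Add(6734, Mul(6, Pow(111, 2))), Pow(Add(32801, 15021), -1)) = Mul(Add(6734, Mul(6, 12321)), Pow(47822, -1)) = Mul(Add(6734, 73926), Rational(1, 47822)) = Mul(80660, Rational(1, 47822)) = Rational(40330, 23911)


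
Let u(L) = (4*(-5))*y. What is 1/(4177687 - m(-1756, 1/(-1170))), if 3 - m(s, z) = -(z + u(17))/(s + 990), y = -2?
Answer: 896220/3744124001279 ≈ 2.3937e-7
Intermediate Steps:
u(L) = 40 (u(L) = (4*(-5))*(-2) = -20*(-2) = 40)
m(s, z) = 3 + (40 + z)/(990 + s) (m(s, z) = 3 - (-1)*(z + 40)/(s + 990) = 3 - (-1)*(40 + z)/(990 + s) = 3 + (40 + z)/(990 + s))
1/(4177687 - m(-1756, 1/(-1170))) = 1/(4177687 - (3010 + 1/(-1170) + 3*(-1756))/(990 - 1756)) = 1/(4177687 - (3010 - 1/1170 - 5268)/(-766)) = 1/(4177687 - (-1)*(-2641861)/(766*1170)) = 1/(4177687 - 1*2641861/896220) = 1/(4177687 - 2641861/896220) = 1/(3744124001279/896220) = 896220/3744124001279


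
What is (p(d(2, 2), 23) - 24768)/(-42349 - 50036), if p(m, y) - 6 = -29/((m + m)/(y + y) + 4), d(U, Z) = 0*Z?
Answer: 99077/369540 ≈ 0.26811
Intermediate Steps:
d(U, Z) = 0
p(m, y) = 6 - 29/(4 + m/y) (p(m, y) = 6 - 29/((m + m)/(y + y) + 4) = 6 - 29/((2*m)/((2*y)) + 4) = 6 - 29/((2*m)*(1/(2*y)) + 4) = 6 - 29/(m/y + 4) = 6 - 29/(4 + m/y))
(p(d(2, 2), 23) - 24768)/(-42349 - 50036) = ((-5*23 + 6*0)/(0 + 4*23) - 24768)/(-42349 - 50036) = ((-115 + 0)/(0 + 92) - 24768)/(-92385) = (-115/92 - 24768)*(-1/92385) = ((1/92)*(-115) - 24768)*(-1/92385) = (-5/4 - 24768)*(-1/92385) = -99077/4*(-1/92385) = 99077/369540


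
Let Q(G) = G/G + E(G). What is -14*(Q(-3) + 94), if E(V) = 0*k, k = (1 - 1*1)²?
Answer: -1330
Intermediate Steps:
k = 0 (k = (1 - 1)² = 0² = 0)
E(V) = 0 (E(V) = 0*0 = 0)
Q(G) = 1 (Q(G) = G/G + 0 = 1 + 0 = 1)
-14*(Q(-3) + 94) = -14*(1 + 94) = -14*95 = -1330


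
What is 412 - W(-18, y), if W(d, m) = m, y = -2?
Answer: 414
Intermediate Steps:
412 - W(-18, y) = 412 - 1*(-2) = 412 + 2 = 414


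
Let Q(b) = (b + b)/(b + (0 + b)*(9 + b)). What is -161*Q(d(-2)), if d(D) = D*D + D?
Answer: -161/6 ≈ -26.833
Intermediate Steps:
d(D) = D + D² (d(D) = D² + D = D + D²)
Q(b) = 2*b/(b + b*(9 + b)) (Q(b) = (2*b)/(b + b*(9 + b)) = 2*b/(b + b*(9 + b)))
-161*Q(d(-2)) = -322/(10 - 2*(1 - 2)) = -322/(10 - 2*(-1)) = -322/(10 + 2) = -322/12 = -161*⅙ = -161/6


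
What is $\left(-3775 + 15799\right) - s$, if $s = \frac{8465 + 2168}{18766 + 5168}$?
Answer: $\frac{287771783}{23934} \approx 12024.0$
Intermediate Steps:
$s = \frac{10633}{23934} \approx 0.44426$
$\left(-3775 + 15799\right) - s = \left(-3775 + 15799\right) - \frac{10633}{23934} = 12024 - \frac{10633}{23934} = \frac{287771783}{23934}$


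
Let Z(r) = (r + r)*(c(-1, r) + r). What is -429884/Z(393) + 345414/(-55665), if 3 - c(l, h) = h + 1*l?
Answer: -694874291/4861410 ≈ -142.94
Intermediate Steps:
c(l, h) = 3 - h - l (c(l, h) = 3 - (h + 1*l) = 3 - (h + l) = 3 + (-h - l) = 3 - h - l)
Z(r) = 8*r (Z(r) = (r + r)*((3 - r - 1*(-1)) + r) = (2*r)*((3 - r + 1) + r) = (2*r)*((4 - r) + r) = (2*r)*4 = 8*r)
-429884/Z(393) + 345414/(-55665) = -429884/(8*393) + 345414/(-55665) = -429884/3144 + 345414*(-1/55665) = -429884*1/3144 - 115138/18555 = -107471/786 - 115138/18555 = -694874291/4861410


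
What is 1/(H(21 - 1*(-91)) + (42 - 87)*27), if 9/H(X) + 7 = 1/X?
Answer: -87/105817 ≈ -0.00082217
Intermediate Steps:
H(X) = 9/(-7 + 1/X)
1/(H(21 - 1*(-91)) + (42 - 87)*27) = 1/(-9*(21 - 1*(-91))/(-1 + 7*(21 - 1*(-91))) + (42 - 87)*27) = 1/(-9*(21 + 91)/(-1 + 7*(21 + 91)) - 45*27) = 1/(-9*112/(-1 + 7*112) - 1215) = 1/(-9*112/(-1 + 784) - 1215) = 1/(-9*112/783 - 1215) = 1/(-9*112*1/783 - 1215) = 1/(-112/87 - 1215) = 1/(-105817/87) = -87/105817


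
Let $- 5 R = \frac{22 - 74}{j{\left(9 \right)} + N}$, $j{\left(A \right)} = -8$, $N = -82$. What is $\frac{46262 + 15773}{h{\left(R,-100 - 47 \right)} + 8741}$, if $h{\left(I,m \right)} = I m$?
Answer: $\frac{244875}{34571} \approx 7.0833$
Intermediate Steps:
$R = - \frac{26}{225}$ ($R = - \frac{\left(22 - 74\right) \frac{1}{-8 - 82}}{5} = - \frac{\left(-52\right) \frac{1}{-90}}{5} = - \frac{\left(-52\right) \left(- \frac{1}{90}\right)}{5} = \left(- \frac{1}{5}\right) \frac{26}{45} = - \frac{26}{225} \approx -0.11556$)
$\frac{46262 + 15773}{h{\left(R,-100 - 47 \right)} + 8741} = \frac{46262 + 15773}{- \frac{26 \left(-100 - 47\right)}{225} + 8741} = \frac{62035}{- \frac{26 \left(-100 - 47\right)}{225} + 8741} = \frac{62035}{\left(- \frac{26}{225}\right) \left(-147\right) + 8741} = \frac{62035}{\frac{1274}{75} + 8741} = \frac{62035}{\frac{656849}{75}} = 62035 \cdot \frac{75}{656849} = \frac{244875}{34571}$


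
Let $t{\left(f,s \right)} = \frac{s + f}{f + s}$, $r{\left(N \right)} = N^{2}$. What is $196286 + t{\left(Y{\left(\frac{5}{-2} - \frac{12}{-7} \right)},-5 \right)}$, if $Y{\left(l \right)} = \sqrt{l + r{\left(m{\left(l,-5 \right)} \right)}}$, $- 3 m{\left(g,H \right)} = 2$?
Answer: $196287$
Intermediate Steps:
$m{\left(g,H \right)} = - \frac{2}{3}$ ($m{\left(g,H \right)} = \left(- \frac{1}{3}\right) 2 = - \frac{2}{3}$)
$Y{\left(l \right)} = \sqrt{\frac{4}{9} + l}$ ($Y{\left(l \right)} = \sqrt{l + \left(- \frac{2}{3}\right)^{2}} = \sqrt{l + \frac{4}{9}} = \sqrt{\frac{4}{9} + l}$)
$t{\left(f,s \right)} = 1$ ($t{\left(f,s \right)} = \frac{f + s}{f + s} = 1$)
$196286 + t{\left(Y{\left(\frac{5}{-2} - \frac{12}{-7} \right)},-5 \right)} = 196286 + 1 = 196287$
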